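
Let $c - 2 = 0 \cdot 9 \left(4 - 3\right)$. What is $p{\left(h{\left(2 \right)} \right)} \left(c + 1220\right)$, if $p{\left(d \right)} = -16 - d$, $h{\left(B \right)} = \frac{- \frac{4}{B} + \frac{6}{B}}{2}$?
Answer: $-20163$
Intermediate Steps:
$h{\left(B \right)} = \frac{1}{B}$ ($h{\left(B \right)} = \frac{2}{B} \frac{1}{2} = \frac{1}{B}$)
$c = 2$ ($c = 2 + 0 \cdot 9 \left(4 - 3\right) = 2 + 0 \left(4 - 3\right) = 2 + 0 \cdot 1 = 2 + 0 = 2$)
$p{\left(h{\left(2 \right)} \right)} \left(c + 1220\right) = \left(-16 - \frac{1}{2}\right) \left(2 + 1220\right) = \left(-16 - \frac{1}{2}\right) 1222 = \left(- \frac{33}{2}\right) 1222 = -20163$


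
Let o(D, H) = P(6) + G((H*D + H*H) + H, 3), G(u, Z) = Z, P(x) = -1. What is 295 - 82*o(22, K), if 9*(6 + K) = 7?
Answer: 131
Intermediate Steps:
K = -47/9 (K = -6 + (1/9)*7 = -6 + 7/9 = -47/9 ≈ -5.2222)
o(D, H) = 2 (o(D, H) = -1 + 3 = 2)
295 - 82*o(22, K) = 295 - 82*2 = 295 - 164 = 131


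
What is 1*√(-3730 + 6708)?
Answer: √2978 ≈ 54.571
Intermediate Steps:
1*√(-3730 + 6708) = 1*√2978 = √2978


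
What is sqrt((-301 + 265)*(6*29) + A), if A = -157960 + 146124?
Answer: 10*I*sqrt(181) ≈ 134.54*I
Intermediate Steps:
A = -11836
sqrt((-301 + 265)*(6*29) + A) = sqrt((-301 + 265)*(6*29) - 11836) = sqrt(-36*174 - 11836) = sqrt(-6264 - 11836) = sqrt(-18100) = 10*I*sqrt(181)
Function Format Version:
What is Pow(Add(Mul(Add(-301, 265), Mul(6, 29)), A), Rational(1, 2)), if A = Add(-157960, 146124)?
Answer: Mul(10, I, Pow(181, Rational(1, 2))) ≈ Mul(134.54, I)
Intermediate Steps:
A = -11836
Pow(Add(Mul(Add(-301, 265), Mul(6, 29)), A), Rational(1, 2)) = Pow(Add(Mul(Add(-301, 265), Mul(6, 29)), -11836), Rational(1, 2)) = Pow(Add(Mul(-36, 174), -11836), Rational(1, 2)) = Pow(Add(-6264, -11836), Rational(1, 2)) = Pow(-18100, Rational(1, 2)) = Mul(10, I, Pow(181, Rational(1, 2)))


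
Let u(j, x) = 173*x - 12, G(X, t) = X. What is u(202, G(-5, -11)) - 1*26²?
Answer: -1553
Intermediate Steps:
u(j, x) = -12 + 173*x
u(202, G(-5, -11)) - 1*26² = (-12 + 173*(-5)) - 1*26² = (-12 - 865) - 1*676 = -877 - 676 = -1553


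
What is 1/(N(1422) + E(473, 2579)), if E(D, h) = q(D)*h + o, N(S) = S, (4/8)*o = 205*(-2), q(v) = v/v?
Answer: 1/3181 ≈ 0.00031437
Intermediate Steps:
q(v) = 1
o = -820 (o = 2*(205*(-2)) = 2*(-410) = -820)
E(D, h) = -820 + h (E(D, h) = 1*h - 820 = h - 820 = -820 + h)
1/(N(1422) + E(473, 2579)) = 1/(1422 + (-820 + 2579)) = 1/(1422 + 1759) = 1/3181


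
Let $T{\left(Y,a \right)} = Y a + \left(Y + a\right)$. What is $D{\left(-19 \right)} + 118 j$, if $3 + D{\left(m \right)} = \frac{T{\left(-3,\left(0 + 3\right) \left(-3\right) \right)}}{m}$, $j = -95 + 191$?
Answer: $\frac{215160}{19} \approx 11324.0$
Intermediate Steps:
$j = 96$
$T{\left(Y,a \right)} = Y + a + Y a$
$D{\left(m \right)} = -3 + \frac{15}{m}$ ($D{\left(m \right)} = -3 + \frac{-3 + \left(0 + 3\right) \left(-3\right) - 3 \left(0 + 3\right) \left(-3\right)}{m} = -3 + \frac{-3 + 3 \left(-3\right) - 3 \cdot 3 \left(-3\right)}{m} = -3 + \frac{-3 - 9 - -27}{m} = -3 + \frac{-3 - 9 + 27}{m} = -3 + \frac{15}{m}$)
$D{\left(-19 \right)} + 118 j = \left(-3 + \frac{15}{-19}\right) + 118 \cdot 96 = \left(-3 + 15 \left(- \frac{1}{19}\right)\right) + 11328 = \left(-3 - \frac{15}{19}\right) + 11328 = - \frac{72}{19} + 11328 = \frac{215160}{19}$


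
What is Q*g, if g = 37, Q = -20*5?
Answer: -3700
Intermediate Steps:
Q = -100
Q*g = -100*37 = -3700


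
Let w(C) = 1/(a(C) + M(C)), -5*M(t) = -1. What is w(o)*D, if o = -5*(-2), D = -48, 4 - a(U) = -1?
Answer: -120/13 ≈ -9.2308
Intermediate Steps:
M(t) = ⅕ (M(t) = -⅕*(-1) = ⅕)
a(U) = 5 (a(U) = 4 - 1*(-1) = 4 + 1 = 5)
o = 10
w(C) = 5/26 (w(C) = 1/(5 + ⅕) = 1/(26/5) = 5/26)
w(o)*D = (5/26)*(-48) = -120/13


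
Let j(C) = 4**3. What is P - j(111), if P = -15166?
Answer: -15230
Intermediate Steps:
j(C) = 64
P - j(111) = -15166 - 1*64 = -15166 - 64 = -15230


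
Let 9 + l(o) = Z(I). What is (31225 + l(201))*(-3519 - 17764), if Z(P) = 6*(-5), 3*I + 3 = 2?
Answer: -663731638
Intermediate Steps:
I = -1/3 (I = -1 + (1/3)*2 = -1 + 2/3 = -1/3 ≈ -0.33333)
Z(P) = -30
l(o) = -39 (l(o) = -9 - 30 = -39)
(31225 + l(201))*(-3519 - 17764) = (31225 - 39)*(-3519 - 17764) = 31186*(-21283) = -663731638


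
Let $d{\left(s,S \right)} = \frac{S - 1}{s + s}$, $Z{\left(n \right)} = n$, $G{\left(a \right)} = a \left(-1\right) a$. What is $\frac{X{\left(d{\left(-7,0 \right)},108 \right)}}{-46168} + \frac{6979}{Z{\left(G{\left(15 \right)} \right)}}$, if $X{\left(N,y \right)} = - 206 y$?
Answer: $- \frac{39650084}{1298475} \approx -30.536$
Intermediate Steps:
$G{\left(a \right)} = - a^{2}$ ($G{\left(a \right)} = - a a = - a^{2}$)
$d{\left(s,S \right)} = \frac{-1 + S}{2 s}$
$\frac{X{\left(d{\left(-7,0 \right)},108 \right)}}{-46168} + \frac{6979}{Z{\left(G{\left(15 \right)} \right)}} = \frac{\left(-206\right) 108}{-46168} + \frac{6979}{\left(-1\right) 15^{2}} = \left(-22248\right) \left(- \frac{1}{46168}\right) + \frac{6979}{\left(-1\right) 225} = \frac{2781}{5771} + \frac{6979}{-225} = \frac{2781}{5771} + 6979 \left(- \frac{1}{225}\right) = \frac{2781}{5771} - \frac{6979}{225} = - \frac{39650084}{1298475}$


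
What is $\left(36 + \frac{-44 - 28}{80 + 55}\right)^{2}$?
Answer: $\frac{283024}{225} \approx 1257.9$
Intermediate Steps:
$\left(36 + \frac{-44 - 28}{80 + 55}\right)^{2} = \left(36 - \frac{72}{135}\right)^{2} = \left(36 - \frac{8}{15}\right)^{2} = \left(\frac{532}{15}\right)^{2} = \frac{283024}{225}$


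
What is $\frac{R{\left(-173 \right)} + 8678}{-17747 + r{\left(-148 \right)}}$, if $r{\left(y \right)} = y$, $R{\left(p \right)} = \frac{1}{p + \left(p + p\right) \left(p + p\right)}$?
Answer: $- \frac{207478831}{427844397} \approx -0.48494$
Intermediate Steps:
$R{\left(p \right)} = \frac{1}{p + 4 p^{2}}$ ($R{\left(p \right)} = \frac{1}{p + 2 p 2 p} = \frac{1}{p + 4 p^{2}}$)
$\frac{R{\left(-173 \right)} + 8678}{-17747 + r{\left(-148 \right)}} = \frac{\frac{1}{\left(-173\right) \left(1 + 4 \left(-173\right)\right)} + 8678}{-17747 - 148} = \frac{- \frac{1}{173 \left(1 - 692\right)} + 8678}{-17895} = \left(- \frac{1}{173 \left(-691\right)} + 8678\right) \left(- \frac{1}{17895}\right) = \left(\left(- \frac{1}{173}\right) \left(- \frac{1}{691}\right) + 8678\right) \left(- \frac{1}{17895}\right) = \left(\frac{1}{119543} + 8678\right) \left(- \frac{1}{17895}\right) = \frac{1037394155}{119543} \left(- \frac{1}{17895}\right) = - \frac{207478831}{427844397}$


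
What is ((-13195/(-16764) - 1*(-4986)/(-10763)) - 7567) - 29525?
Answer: -6692485697263/180430932 ≈ -37092.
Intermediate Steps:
((-13195/(-16764) - 1*(-4986)/(-10763)) - 7567) - 29525 = ((-13195*(-1/16764) + 4986*(-1/10763)) - 7567) - 29525 = ((13195/16764 - 4986/10763) - 7567) - 29525 = (58432481/180430932 - 7567) - 29525 = -1365262429963/180430932 - 29525 = -6692485697263/180430932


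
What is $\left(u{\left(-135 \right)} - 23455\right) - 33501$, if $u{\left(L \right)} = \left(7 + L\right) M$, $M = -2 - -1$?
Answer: $-56828$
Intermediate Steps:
$M = -1$ ($M = -2 + 1 = -1$)
$u{\left(L \right)} = -7 - L$ ($u{\left(L \right)} = \left(7 + L\right) \left(-1\right) = -7 - L$)
$\left(u{\left(-135 \right)} - 23455\right) - 33501 = \left(\left(-7 - -135\right) - 23455\right) - 33501 = \left(\left(-7 + 135\right) - 23455\right) - 33501 = \left(128 - 23455\right) - 33501 = -23327 - 33501 = -56828$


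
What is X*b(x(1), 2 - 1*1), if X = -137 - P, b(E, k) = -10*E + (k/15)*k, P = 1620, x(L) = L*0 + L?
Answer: 261793/15 ≈ 17453.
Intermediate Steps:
x(L) = L (x(L) = 0 + L = L)
b(E, k) = -10*E + k**2/15 (b(E, k) = -10*E + (k*(1/15))*k = -10*E + (k/15)*k = -10*E + k**2/15)
X = -1757 (X = -137 - 1*1620 = -137 - 1620 = -1757)
X*b(x(1), 2 - 1*1) = -1757*(-10*1 + (2 - 1*1)**2/15) = -1757*(-10 + (2 - 1)**2/15) = -1757*(-10 + (1/15)*1**2) = -1757*(-10 + (1/15)*1) = -1757*(-10 + 1/15) = -1757*(-149/15) = 261793/15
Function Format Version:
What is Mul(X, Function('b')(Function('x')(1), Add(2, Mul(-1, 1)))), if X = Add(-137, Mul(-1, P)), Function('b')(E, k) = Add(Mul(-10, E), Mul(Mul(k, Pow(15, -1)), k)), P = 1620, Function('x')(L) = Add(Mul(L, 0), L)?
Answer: Rational(261793, 15) ≈ 17453.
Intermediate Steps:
Function('x')(L) = L (Function('x')(L) = Add(0, L) = L)
Function('b')(E, k) = Add(Mul(-10, E), Mul(Rational(1, 15), Pow(k, 2))) (Function('b')(E, k) = Add(Mul(-10, E), Mul(Mul(k, Rational(1, 15)), k)) = Add(Mul(-10, E), Mul(Mul(Rational(1, 15), k), k)) = Add(Mul(-10, E), Mul(Rational(1, 15), Pow(k, 2))))
X = -1757 (X = Add(-137, Mul(-1, 1620)) = Add(-137, -1620) = -1757)
Mul(X, Function('b')(Function('x')(1), Add(2, Mul(-1, 1)))) = Mul(-1757, Add(Mul(-10, 1), Mul(Rational(1, 15), Pow(Add(2, Mul(-1, 1)), 2)))) = Mul(-1757, Add(-10, Mul(Rational(1, 15), Pow(Add(2, -1), 2)))) = Mul(-1757, Add(-10, Mul(Rational(1, 15), Pow(1, 2)))) = Mul(-1757, Add(-10, Mul(Rational(1, 15), 1))) = Mul(-1757, Add(-10, Rational(1, 15))) = Mul(-1757, Rational(-149, 15)) = Rational(261793, 15)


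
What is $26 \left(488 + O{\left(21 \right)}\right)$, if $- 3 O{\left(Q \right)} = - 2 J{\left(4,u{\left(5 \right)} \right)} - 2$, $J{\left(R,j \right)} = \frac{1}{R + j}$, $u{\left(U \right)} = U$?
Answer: $\frac{343096}{27} \approx 12707.0$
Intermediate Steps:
$O{\left(Q \right)} = \frac{20}{27}$ ($O{\left(Q \right)} = - \frac{- \frac{2}{4 + 5} - 2}{3} = - \frac{- \frac{2}{9} - 2}{3} = \left(- \frac{1}{3}\right) \left(- \frac{20}{9}\right) = \frac{20}{27}$)
$26 \left(488 + O{\left(21 \right)}\right) = 26 \left(488 + \frac{20}{27}\right) = 26 \cdot \frac{13196}{27} = \frac{343096}{27}$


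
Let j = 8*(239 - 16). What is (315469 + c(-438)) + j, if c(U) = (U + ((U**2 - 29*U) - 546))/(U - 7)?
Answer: 140974023/445 ≈ 3.1680e+5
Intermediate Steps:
j = 1784 (j = 8*223 = 1784)
c(U) = (-546 + U**2 - 28*U)/(-7 + U) (c(U) = (U + (-546 + U**2 - 29*U))/(-7 + U) = (-546 + U**2 - 28*U)/(-7 + U))
(315469 + c(-438)) + j = (315469 + (-546 + (-438)**2 - 28*(-438))/(-7 - 438)) + 1784 = (315469 + (-546 + 191844 + 12264)/(-445)) + 1784 = (315469 - 1/445*203562) + 1784 = (315469 - 203562/445) + 1784 = 140180143/445 + 1784 = 140974023/445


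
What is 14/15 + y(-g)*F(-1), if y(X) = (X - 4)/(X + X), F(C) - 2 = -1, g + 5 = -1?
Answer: 11/10 ≈ 1.1000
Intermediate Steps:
g = -6 (g = -5 - 1 = -6)
F(C) = 1 (F(C) = 2 - 1 = 1)
y(X) = (-4 + X)/(2*X) (y(X) = (-4 + X)/((2*X)) = (-4 + X)*(1/(2*X)) = (-4 + X)/(2*X))
14/15 + y(-g)*F(-1) = 14/15 + ((-4 - 1*(-6))/(2*((-1*(-6)))))*1 = 14*(1/15) + ((½)*(-4 + 6)/6)*1 = 14/15 + ((½)*(⅙)*2)*1 = 14/15 + (⅙)*1 = 14/15 + ⅙ = 11/10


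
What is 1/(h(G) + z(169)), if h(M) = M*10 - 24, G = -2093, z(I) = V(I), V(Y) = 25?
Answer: -1/20929 ≈ -4.7781e-5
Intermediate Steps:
z(I) = 25
h(M) = -24 + 10*M (h(M) = 10*M - 24 = -24 + 10*M)
1/(h(G) + z(169)) = 1/((-24 + 10*(-2093)) + 25) = 1/((-24 - 20930) + 25) = 1/(-20954 + 25) = 1/(-20929) = -1/20929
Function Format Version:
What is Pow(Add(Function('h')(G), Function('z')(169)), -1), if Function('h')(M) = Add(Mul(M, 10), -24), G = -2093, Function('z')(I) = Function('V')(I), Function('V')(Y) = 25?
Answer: Rational(-1, 20929) ≈ -4.7781e-5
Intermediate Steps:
Function('z')(I) = 25
Function('h')(M) = Add(-24, Mul(10, M)) (Function('h')(M) = Add(Mul(10, M), -24) = Add(-24, Mul(10, M)))
Pow(Add(Function('h')(G), Function('z')(169)), -1) = Pow(Add(Add(-24, Mul(10, -2093)), 25), -1) = Pow(Add(Add(-24, -20930), 25), -1) = Pow(Add(-20954, 25), -1) = Pow(-20929, -1) = Rational(-1, 20929)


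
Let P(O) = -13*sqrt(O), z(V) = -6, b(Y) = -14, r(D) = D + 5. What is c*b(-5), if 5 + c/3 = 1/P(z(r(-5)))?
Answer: 210 - 7*I*sqrt(6)/13 ≈ 210.0 - 1.319*I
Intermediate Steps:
r(D) = 5 + D
c = -15 + I*sqrt(6)/26 (c = -15 + 3/((-13*I*sqrt(6))) = -15 + 3*(I*sqrt(6)/78) = -15 + I*sqrt(6)/26 ≈ -15.0 + 0.094211*I)
c*b(-5) = (-15 + I*sqrt(6)/26)*(-14) = 210 - 7*I*sqrt(6)/13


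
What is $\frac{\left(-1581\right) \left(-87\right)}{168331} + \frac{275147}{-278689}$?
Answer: $- \frac{7982933774}{46911998059} \approx -0.17017$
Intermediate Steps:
$\frac{\left(-1581\right) \left(-87\right)}{168331} + \frac{275147}{-278689} = 137547 \cdot \frac{1}{168331} + 275147 \left(- \frac{1}{278689}\right) = \frac{137547}{168331} - \frac{275147}{278689} = - \frac{7982933774}{46911998059}$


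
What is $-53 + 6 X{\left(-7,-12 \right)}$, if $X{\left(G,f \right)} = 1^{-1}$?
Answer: $-47$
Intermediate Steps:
$X{\left(G,f \right)} = 1$
$-53 + 6 X{\left(-7,-12 \right)} = -53 + 6 \cdot 1 = -53 + 6 = -47$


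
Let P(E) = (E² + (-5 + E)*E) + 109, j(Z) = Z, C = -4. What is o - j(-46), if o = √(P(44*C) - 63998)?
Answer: 46 + I*√1057 ≈ 46.0 + 32.512*I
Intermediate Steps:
P(E) = 109 + E² + E*(-5 + E) (P(E) = (E² + E*(-5 + E)) + 109 = 109 + E² + E*(-5 + E))
o = I*√1057 (o = √((109 - 220*(-4) + 2*(44*(-4))²) - 63998) = √((109 - 5*(-176) + 2*(-176)²) - 63998) = √((109 + 880 + 2*30976) - 63998) = √((109 + 880 + 61952) - 63998) = √(62941 - 63998) = √(-1057) = I*√1057 ≈ 32.512*I)
o - j(-46) = I*√1057 - 1*(-46) = I*√1057 + 46 = 46 + I*√1057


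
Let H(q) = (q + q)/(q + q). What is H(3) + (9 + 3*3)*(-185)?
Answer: -3329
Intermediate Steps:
H(q) = 1 (H(q) = (2*q)/((2*q)) = (2*q)*(1/(2*q)) = 1)
H(3) + (9 + 3*3)*(-185) = 1 + (9 + 3*3)*(-185) = 1 + (9 + 9)*(-185) = 1 + 18*(-185) = 1 - 3330 = -3329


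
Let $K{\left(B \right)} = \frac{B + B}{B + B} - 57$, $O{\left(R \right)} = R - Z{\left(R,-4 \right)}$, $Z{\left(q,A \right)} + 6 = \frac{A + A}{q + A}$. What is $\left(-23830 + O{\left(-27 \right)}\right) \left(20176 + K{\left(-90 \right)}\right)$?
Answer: $- \frac{14876506680}{31} \approx -4.7989 \cdot 10^{8}$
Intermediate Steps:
$Z{\left(q,A \right)} = -6 + \frac{2 A}{A + q}$ ($Z{\left(q,A \right)} = -6 + \frac{A + A}{q + A} = -6 + \frac{2 A}{A + q}$)
$O{\left(R \right)} = R - \frac{2 \left(8 - 3 R\right)}{-4 + R}$ ($O{\left(R \right)} = R - \frac{2 \left(- 3 R - -8\right)}{-4 + R} = R - \frac{2 \left(- 3 R + 8\right)}{-4 + R} = R - \frac{2 \left(8 - 3 R\right)}{-4 + R}$)
$K{\left(B \right)} = -56$ ($K{\left(B \right)} = \frac{2 B}{2 B} - 57 = 2 B \frac{1}{2 B} - 57 = 1 - 57 = -56$)
$\left(-23830 + O{\left(-27 \right)}\right) \left(20176 + K{\left(-90 \right)}\right) = \left(-23830 + \frac{-16 + \left(-27\right)^{2} + 2 \left(-27\right)}{-4 - 27}\right) \left(20176 - 56\right) = \left(-23830 + \frac{-16 + 729 - 54}{-31}\right) 20120 = \left(-23830 - \frac{659}{31}\right) 20120 = \left(- \frac{739389}{31}\right) 20120 = - \frac{14876506680}{31}$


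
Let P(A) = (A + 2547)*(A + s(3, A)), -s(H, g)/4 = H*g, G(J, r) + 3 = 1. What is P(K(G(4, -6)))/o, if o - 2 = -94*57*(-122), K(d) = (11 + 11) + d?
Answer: -282370/326839 ≈ -0.86394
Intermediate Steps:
G(J, r) = -2 (G(J, r) = -3 + 1 = -2)
K(d) = 22 + d
s(H, g) = -4*H*g
P(A) = -11*A*(2547 + A) (P(A) = (A + 2547)*(A - 4*3*A) = (2547 + A)*(A - 12*A) = (2547 + A)*(-11*A) = -11*A*(2547 + A))
o = 653678 (o = 2 - 94*57*(-122) = 2 - 5358*(-122) = 2 + 653676 = 653678)
P(K(G(4, -6)))/o = (11*(22 - 2)*(-2547 - (22 - 2)))/653678 = (11*20*(-2547 - 1*20))*(1/653678) = (11*20*(-2547 - 20))*(1/653678) = (11*20*(-2567))*(1/653678) = -564740*1/653678 = -282370/326839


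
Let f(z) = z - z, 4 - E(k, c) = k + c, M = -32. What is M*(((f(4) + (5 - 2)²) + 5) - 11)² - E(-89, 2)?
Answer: -379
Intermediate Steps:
E(k, c) = 4 - c - k (E(k, c) = 4 - (k + c) = 4 - (c + k) = 4 + (-c - k) = 4 - c - k)
f(z) = 0
M*(((f(4) + (5 - 2)²) + 5) - 11)² - E(-89, 2) = -32*(((0 + (5 - 2)²) + 5) - 11)² - (4 - 1*2 - 1*(-89)) = -32*(((0 + 3²) + 5) - 11)² - (4 - 2 + 89) = -32*(((0 + 9) + 5) - 11)² - 1*91 = -32*((9 + 5) - 11)² - 91 = -32*(14 - 11)² - 91 = -32*3² - 91 = -32*9 - 91 = -288 - 91 = -379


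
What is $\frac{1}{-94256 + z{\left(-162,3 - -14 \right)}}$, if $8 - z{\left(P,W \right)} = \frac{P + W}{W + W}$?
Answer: $- \frac{34}{3204287} \approx -1.0611 \cdot 10^{-5}$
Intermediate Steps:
$z{\left(P,W \right)} = 8 - \frac{P + W}{2 W}$ ($z{\left(P,W \right)} = 8 - \frac{P + W}{W + W} = 8 - \frac{P + W}{2 W}$)
$\frac{1}{-94256 + z{\left(-162,3 - -14 \right)}} = \frac{1}{-94256 + \frac{\left(-1\right) \left(-162\right) + 15 \left(3 - -14\right)}{2 \left(3 - -14\right)}} = \frac{1}{-94256 + \frac{162 + 15 \left(3 + 14\right)}{2 \left(3 + 14\right)}} = \frac{1}{-94256 + \frac{162 + 15 \cdot 17}{2 \cdot 17}} = \frac{1}{-94256 + \frac{1}{2} \cdot \frac{1}{17} \left(162 + 255\right)} = \frac{1}{-94256 + \frac{1}{2} \cdot \frac{1}{17} \cdot 417} = \frac{1}{-94256 + \frac{417}{34}} = \frac{1}{- \frac{3204287}{34}} = - \frac{34}{3204287}$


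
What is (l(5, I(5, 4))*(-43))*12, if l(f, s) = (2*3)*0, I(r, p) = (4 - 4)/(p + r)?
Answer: 0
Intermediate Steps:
I(r, p) = 0 (I(r, p) = 0/(p + r) = 0)
l(f, s) = 0 (l(f, s) = 6*0 = 0)
(l(5, I(5, 4))*(-43))*12 = (0*(-43))*12 = 0*12 = 0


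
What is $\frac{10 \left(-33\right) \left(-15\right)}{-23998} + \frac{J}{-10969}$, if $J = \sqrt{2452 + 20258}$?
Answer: $- \frac{2475}{11999} - \frac{\sqrt{22710}}{10969} \approx -0.22001$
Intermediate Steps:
$J = \sqrt{22710} \approx 150.7$
$\frac{10 \left(-33\right) \left(-15\right)}{-23998} + \frac{J}{-10969} = \frac{10 \left(-33\right) \left(-15\right)}{-23998} + \frac{\sqrt{22710}}{-10969} = \left(-330\right) \left(-15\right) \left(- \frac{1}{23998}\right) + \sqrt{22710} \left(- \frac{1}{10969}\right) = 4950 \left(- \frac{1}{23998}\right) - \frac{\sqrt{22710}}{10969} = - \frac{2475}{11999} - \frac{\sqrt{22710}}{10969}$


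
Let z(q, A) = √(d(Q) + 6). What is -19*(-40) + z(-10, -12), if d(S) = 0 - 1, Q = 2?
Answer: 760 + √5 ≈ 762.24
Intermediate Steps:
d(S) = -1
z(q, A) = √5 (z(q, A) = √(-1 + 6) = √5)
-19*(-40) + z(-10, -12) = -19*(-40) + √5 = 760 + √5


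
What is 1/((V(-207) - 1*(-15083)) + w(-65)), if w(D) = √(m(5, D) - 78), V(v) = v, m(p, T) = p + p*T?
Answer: 7438/110647887 - I*√398/221295774 ≈ 6.7222e-5 - 9.0151e-8*I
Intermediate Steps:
m(p, T) = p + T*p
w(D) = √(-73 + 5*D) (w(D) = √(5*(1 + D) - 78) = √((5 + 5*D) - 78) = √(-73 + 5*D))
1/((V(-207) - 1*(-15083)) + w(-65)) = 1/((-207 - 1*(-15083)) + √(-73 + 5*(-65))) = 1/((-207 + 15083) + √(-73 - 325)) = 1/(14876 + √(-398)) = 1/(14876 + I*√398)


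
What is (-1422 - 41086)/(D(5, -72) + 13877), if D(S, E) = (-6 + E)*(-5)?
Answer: -42508/14267 ≈ -2.9795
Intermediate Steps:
D(S, E) = 30 - 5*E
(-1422 - 41086)/(D(5, -72) + 13877) = (-1422 - 41086)/((30 - 5*(-72)) + 13877) = -42508/((30 + 360) + 13877) = -42508/(390 + 13877) = -42508/14267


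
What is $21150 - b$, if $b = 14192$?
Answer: $6958$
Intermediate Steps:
$21150 - b = 21150 - 14192 = 6958$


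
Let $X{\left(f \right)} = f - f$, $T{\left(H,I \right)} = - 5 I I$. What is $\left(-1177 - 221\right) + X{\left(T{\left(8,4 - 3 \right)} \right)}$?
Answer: $-1398$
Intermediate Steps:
$T{\left(H,I \right)} = - 5 I^{2}$
$X{\left(f \right)} = 0$
$\left(-1177 - 221\right) + X{\left(T{\left(8,4 - 3 \right)} \right)} = \left(-1177 - 221\right) + 0 = -1398 + 0 = -1398$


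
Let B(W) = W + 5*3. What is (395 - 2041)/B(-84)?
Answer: 1646/69 ≈ 23.855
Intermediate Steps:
B(W) = 15 + W (B(W) = W + 15 = 15 + W)
(395 - 2041)/B(-84) = (395 - 2041)/(15 - 84) = -1646/(-69) = -1646*(-1/69) = 1646/69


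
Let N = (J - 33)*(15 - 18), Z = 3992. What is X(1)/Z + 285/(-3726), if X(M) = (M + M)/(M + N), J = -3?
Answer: -10333669/135107244 ≈ -0.076485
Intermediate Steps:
N = 108 (N = (-3 - 33)*(15 - 18) = -36*(-3) = 108)
X(M) = 2*M/(108 + M) (X(M) = (M + M)/(M + 108) = (2*M)/(108 + M) = 2*M/(108 + M))
X(1)/Z + 285/(-3726) = (2*1/(108 + 1))/3992 + 285/(-3726) = (2*1/109)*(1/3992) + 285*(-1/3726) = (2*1*(1/109))*(1/3992) - 95/1242 = (2/109)*(1/3992) - 95/1242 = 1/217564 - 95/1242 = -10333669/135107244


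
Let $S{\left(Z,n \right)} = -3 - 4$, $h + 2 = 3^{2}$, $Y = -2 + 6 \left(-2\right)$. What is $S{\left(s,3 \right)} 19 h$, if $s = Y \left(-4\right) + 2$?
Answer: $-931$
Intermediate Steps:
$Y = -14$ ($Y = -2 - 12 = -14$)
$h = 7$ ($h = -2 + 3^{2} = -2 + 9 = 7$)
$s = 58$ ($s = \left(-14\right) \left(-4\right) + 2 = 56 + 2 = 58$)
$S{\left(Z,n \right)} = -7$
$S{\left(s,3 \right)} 19 h = \left(-7\right) 19 \cdot 7 = \left(-133\right) 7 = -931$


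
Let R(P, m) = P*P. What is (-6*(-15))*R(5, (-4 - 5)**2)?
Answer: 2250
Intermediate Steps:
R(P, m) = P**2
(-6*(-15))*R(5, (-4 - 5)**2) = -6*(-15)*5**2 = 90*25 = 2250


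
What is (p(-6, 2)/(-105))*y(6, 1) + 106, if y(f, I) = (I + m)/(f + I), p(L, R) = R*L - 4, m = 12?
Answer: 78118/735 ≈ 106.28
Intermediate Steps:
p(L, R) = -4 + L*R (p(L, R) = L*R - 4 = -4 + L*R)
y(f, I) = (12 + I)/(I + f) (y(f, I) = (I + 12)/(f + I) = (12 + I)/(I + f))
(p(-6, 2)/(-105))*y(6, 1) + 106 = ((-4 - 6*2)/(-105))*((12 + 1)/(1 + 6)) + 106 = ((-4 - 12)*(-1/105))*(13/7) + 106 = (-16*(-1/105))*((1/7)*13) + 106 = (16/105)*(13/7) + 106 = 208/735 + 106 = 78118/735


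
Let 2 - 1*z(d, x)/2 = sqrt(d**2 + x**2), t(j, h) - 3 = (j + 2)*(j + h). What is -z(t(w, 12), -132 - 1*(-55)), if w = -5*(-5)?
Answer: -4 + 2*sqrt(1009933) ≈ 2005.9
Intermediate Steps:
w = 25
t(j, h) = 3 + (2 + j)*(h + j) (t(j, h) = 3 + (j + 2)*(j + h) = 3 + (2 + j)*(h + j))
z(d, x) = 4 - 2*sqrt(d**2 + x**2)
-z(t(w, 12), -132 - 1*(-55)) = -(4 - 2*sqrt((3 + 25**2 + 2*12 + 2*25 + 12*25)**2 + (-132 - 1*(-55))**2)) = -(4 - 2*sqrt((3 + 625 + 24 + 50 + 300)**2 + (-132 + 55)**2)) = -(4 - 2*sqrt(1002**2 + (-77)**2)) = -(4 - 2*sqrt(1004004 + 5929)) = -(4 - 2*sqrt(1009933)) = -4 + 2*sqrt(1009933)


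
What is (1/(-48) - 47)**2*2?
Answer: 5094049/1152 ≈ 4421.9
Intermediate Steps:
(1/(-48) - 47)**2*2 = (-1/48 - 47)**2*2 = (-2257/48)**2*2 = (5094049/2304)*2 = 5094049/1152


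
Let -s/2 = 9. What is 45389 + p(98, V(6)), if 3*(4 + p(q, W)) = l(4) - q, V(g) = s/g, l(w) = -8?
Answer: 136049/3 ≈ 45350.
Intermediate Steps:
s = -18 (s = -2*9 = -18)
V(g) = -18/g
p(q, W) = -20/3 - q/3 (p(q, W) = -4 + (-8 - q)/3 = -4 + (-8/3 - q/3) = -20/3 - q/3)
45389 + p(98, V(6)) = 45389 + (-20/3 - 1/3*98) = 45389 + (-20/3 - 98/3) = 45389 - 118/3 = 136049/3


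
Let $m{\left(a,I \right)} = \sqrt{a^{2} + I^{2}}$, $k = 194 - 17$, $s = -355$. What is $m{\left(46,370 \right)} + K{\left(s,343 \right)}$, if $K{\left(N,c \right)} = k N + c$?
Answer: $-62492 + 2 \sqrt{34754} \approx -62119.0$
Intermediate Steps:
$k = 177$
$K{\left(N,c \right)} = c + 177 N$ ($K{\left(N,c \right)} = 177 N + c = c + 177 N$)
$m{\left(a,I \right)} = \sqrt{I^{2} + a^{2}}$
$m{\left(46,370 \right)} + K{\left(s,343 \right)} = \sqrt{370^{2} + 46^{2}} + \left(343 + 177 \left(-355\right)\right) = \sqrt{136900 + 2116} + \left(343 - 62835\right) = \sqrt{139016} - 62492 = 2 \sqrt{34754} - 62492 = -62492 + 2 \sqrt{34754}$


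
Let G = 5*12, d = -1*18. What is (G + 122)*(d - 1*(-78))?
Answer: 10920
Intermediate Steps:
d = -18
G = 60
(G + 122)*(d - 1*(-78)) = (60 + 122)*(-18 - 1*(-78)) = 182*(-18 + 78) = 182*60 = 10920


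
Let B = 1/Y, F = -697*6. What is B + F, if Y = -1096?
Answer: -4583473/1096 ≈ -4182.0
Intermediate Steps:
F = -4182
B = -1/1096 (B = 1/(-1096) = -1/1096 ≈ -0.00091241)
B + F = -1/1096 - 4182 = -4583473/1096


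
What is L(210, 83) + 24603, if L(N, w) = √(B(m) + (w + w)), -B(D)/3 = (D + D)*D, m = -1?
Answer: 24603 + 4*√10 ≈ 24616.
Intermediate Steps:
B(D) = -6*D² (B(D) = -3*(D + D)*D = -3*2*D*D = -6*D²)
L(N, w) = √(-6 + 2*w) (L(N, w) = √(-6*(-1)² + (w + w)) = √(-6*1 + 2*w) = √(-6 + 2*w))
L(210, 83) + 24603 = √(-6 + 2*83) + 24603 = √(-6 + 166) + 24603 = √160 + 24603 = 4*√10 + 24603 = 24603 + 4*√10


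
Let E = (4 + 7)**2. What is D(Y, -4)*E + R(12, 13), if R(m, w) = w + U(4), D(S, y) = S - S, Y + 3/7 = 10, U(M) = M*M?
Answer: 29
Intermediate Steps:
U(M) = M**2
Y = 67/7 (Y = -3/7 + 10 = 67/7 ≈ 9.5714)
D(S, y) = 0
R(m, w) = 16 + w (R(m, w) = w + 4**2 = w + 16 = 16 + w)
E = 121 (E = 11**2 = 121)
D(Y, -4)*E + R(12, 13) = 0*121 + (16 + 13) = 0 + 29 = 29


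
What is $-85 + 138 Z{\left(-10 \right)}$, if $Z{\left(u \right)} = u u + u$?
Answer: $12335$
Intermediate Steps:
$Z{\left(u \right)} = u + u^{2}$ ($Z{\left(u \right)} = u^{2} + u = u + u^{2}$)
$-85 + 138 Z{\left(-10 \right)} = -85 + 138 \left(- 10 \left(1 - 10\right)\right) = -85 + 138 \left(\left(-10\right) \left(-9\right)\right) = -85 + 138 \cdot 90 = -85 + 12420 = 12335$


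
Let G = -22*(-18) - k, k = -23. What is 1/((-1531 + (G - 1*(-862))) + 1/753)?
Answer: -753/188249 ≈ -0.0040000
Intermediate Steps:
G = 419 (G = -22*(-18) - 1*(-23) = 396 + 23 = 419)
1/((-1531 + (G - 1*(-862))) + 1/753) = 1/((-1531 + (419 - 1*(-862))) + 1/753) = 1/((-1531 + (419 + 862)) + 1/753) = 1/((-1531 + 1281) + 1/753) = 1/(-250 + 1/753) = 1/(-188249/753) = -753/188249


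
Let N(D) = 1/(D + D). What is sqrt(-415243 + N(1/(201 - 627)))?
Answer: 4*I*sqrt(25966) ≈ 644.56*I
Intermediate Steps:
N(D) = 1/(2*D)
sqrt(-415243 + N(1/(201 - 627))) = sqrt(-415243 + 1/(2*(1/(201 - 627)))) = sqrt(-415243 + 1/(2*(1/(-426)))) = sqrt(-415243 + 1/(2*(-1/426))) = sqrt(-415243 + (1/2)*(-426)) = sqrt(-415243 - 213) = sqrt(-415456) = 4*I*sqrt(25966)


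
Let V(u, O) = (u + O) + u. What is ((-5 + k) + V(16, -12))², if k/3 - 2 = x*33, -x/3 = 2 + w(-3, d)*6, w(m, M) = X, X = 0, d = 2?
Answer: 328329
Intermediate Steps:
w(m, M) = 0
x = -6 (x = -3*(2 + 0*6) = -3*(2 + 0) = -3*2 = -6)
k = -588 (k = 6 + 3*(-6*33) = 6 + 3*(-198) = 6 - 594 = -588)
V(u, O) = O + 2*u (V(u, O) = (O + u) + u = O + 2*u)
((-5 + k) + V(16, -12))² = ((-5 - 588) + (-12 + 2*16))² = (-593 + (-12 + 32))² = (-593 + 20)² = (-573)² = 328329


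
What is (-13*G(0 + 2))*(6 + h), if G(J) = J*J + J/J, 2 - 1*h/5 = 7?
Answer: 1235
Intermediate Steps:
h = -25 (h = 10 - 5*7 = 10 - 35 = -25)
G(J) = 1 + J**2 (G(J) = J**2 + 1 = 1 + J**2)
(-13*G(0 + 2))*(6 + h) = (-13*(1 + (0 + 2)**2))*(6 - 25) = -13*(1 + 2**2)*(-19) = -13*(1 + 4)*(-19) = -13*5*(-19) = -65*(-19) = 1235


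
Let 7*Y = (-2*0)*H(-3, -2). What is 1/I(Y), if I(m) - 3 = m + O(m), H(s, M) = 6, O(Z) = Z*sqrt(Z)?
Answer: 1/3 ≈ 0.33333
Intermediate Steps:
O(Z) = Z**(3/2)
Y = 0 (Y = (-2*0*6)/7 = (0*6)/7 = (1/7)*0 = 0)
I(m) = 3 + m + m**(3/2) (I(m) = 3 + (m + m**(3/2)) = 3 + m + m**(3/2))
1/I(Y) = 1/(3 + 0 + 0**(3/2)) = 1/(3 + 0 + 0) = 1/3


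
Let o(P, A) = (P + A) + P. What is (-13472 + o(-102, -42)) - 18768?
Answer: -32486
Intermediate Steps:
o(P, A) = A + 2*P (o(P, A) = (A + P) + P = A + 2*P)
(-13472 + o(-102, -42)) - 18768 = (-13472 + (-42 + 2*(-102))) - 18768 = (-13472 + (-42 - 204)) - 18768 = (-13472 - 246) - 18768 = -13718 - 18768 = -32486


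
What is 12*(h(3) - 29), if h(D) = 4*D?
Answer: -204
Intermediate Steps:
12*(h(3) - 29) = 12*(4*3 - 29) = 12*(12 - 29) = 12*(-17) = -204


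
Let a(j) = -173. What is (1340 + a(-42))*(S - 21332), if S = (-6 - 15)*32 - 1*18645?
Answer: -47437383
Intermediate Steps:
S = -19317 (S = -21*32 - 18645 = -672 - 18645 = -19317)
(1340 + a(-42))*(S - 21332) = (1340 - 173)*(-19317 - 21332) = 1167*(-40649) = -47437383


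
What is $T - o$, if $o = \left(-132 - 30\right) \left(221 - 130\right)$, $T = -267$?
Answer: $14475$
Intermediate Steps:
$o = -14742$ ($o = \left(-162\right) 91 = -14742$)
$T - o = -267 - -14742 = -267 + 14742 = 14475$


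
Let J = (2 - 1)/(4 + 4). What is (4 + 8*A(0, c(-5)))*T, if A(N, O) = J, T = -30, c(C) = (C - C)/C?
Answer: -150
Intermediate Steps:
c(C) = 0 (c(C) = 0/C = 0)
J = ⅛ (J = 1/8 = 1*(⅛) = ⅛ ≈ 0.12500)
A(N, O) = ⅛
(4 + 8*A(0, c(-5)))*T = (4 + 8*(⅛))*(-30) = (4 + 1)*(-30) = 5*(-30) = -150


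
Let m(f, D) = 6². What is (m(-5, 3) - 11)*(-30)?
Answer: -750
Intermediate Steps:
m(f, D) = 36
(m(-5, 3) - 11)*(-30) = (36 - 11)*(-30) = 25*(-30) = -750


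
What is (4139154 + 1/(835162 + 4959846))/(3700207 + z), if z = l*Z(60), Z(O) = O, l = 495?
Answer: 23986430543233/21614840904256 ≈ 1.1097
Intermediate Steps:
z = 29700 (z = 495*60 = 29700)
(4139154 + 1/(835162 + 4959846))/(3700207 + z) = (4139154 + 1/(835162 + 4959846))/(3700207 + 29700) = (4139154 + 1/5795008)/3729907 = (4139154 + 1/5795008)*(1/3729907) = (23986430543233/5795008)*(1/3729907) = 23986430543233/21614840904256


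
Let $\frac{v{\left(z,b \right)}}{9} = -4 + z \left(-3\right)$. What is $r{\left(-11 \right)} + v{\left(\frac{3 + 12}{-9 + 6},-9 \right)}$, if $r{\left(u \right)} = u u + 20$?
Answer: $240$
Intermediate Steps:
$r{\left(u \right)} = 20 + u^{2}$ ($r{\left(u \right)} = u^{2} + 20 = 20 + u^{2}$)
$v{\left(z,b \right)} = -36 - 27 z$ ($v{\left(z,b \right)} = 9 \left(-4 + z \left(-3\right)\right) = 9 \left(-4 - 3 z\right) = -36 - 27 z$)
$r{\left(-11 \right)} + v{\left(\frac{3 + 12}{-9 + 6},-9 \right)} = \left(20 + \left(-11\right)^{2}\right) - \left(36 + 27 \frac{3 + 12}{-9 + 6}\right) = \left(20 + 121\right) - \left(36 + 27 \frac{15}{-3}\right) = 141 - \left(36 + 27 \cdot 15 \left(- \frac{1}{3}\right)\right) = 141 - -99 = 141 + \left(-36 + 135\right) = 141 + 99 = 240$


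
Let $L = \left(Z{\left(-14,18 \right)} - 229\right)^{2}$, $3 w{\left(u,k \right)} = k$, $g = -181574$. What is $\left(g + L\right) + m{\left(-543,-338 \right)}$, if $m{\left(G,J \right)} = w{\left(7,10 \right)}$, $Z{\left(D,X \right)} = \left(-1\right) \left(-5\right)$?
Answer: $- \frac{394184}{3} \approx -1.3139 \cdot 10^{5}$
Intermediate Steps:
$w{\left(u,k \right)} = \frac{k}{3}$
$Z{\left(D,X \right)} = 5$
$m{\left(G,J \right)} = \frac{10}{3}$ ($m{\left(G,J \right)} = \frac{1}{3} \cdot 10 = \frac{10}{3}$)
$L = 50176$ ($L = \left(5 - 229\right)^{2} = \left(-224\right)^{2} = 50176$)
$\left(g + L\right) + m{\left(-543,-338 \right)} = \left(-181574 + 50176\right) + \frac{10}{3} = -131398 + \frac{10}{3} = - \frac{394184}{3}$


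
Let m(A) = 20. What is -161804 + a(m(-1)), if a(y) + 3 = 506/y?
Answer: -1617817/10 ≈ -1.6178e+5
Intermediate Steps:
a(y) = -3 + 506/y
-161804 + a(m(-1)) = -161804 + (-3 + 506/20) = -161804 + (-3 + 506*(1/20)) = -161804 + (-3 + 253/10) = -161804 + 223/10 = -1617817/10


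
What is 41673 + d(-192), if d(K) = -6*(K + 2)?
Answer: 42813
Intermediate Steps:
d(K) = -12 - 6*K (d(K) = -6*(2 + K) = -12 - 6*K)
41673 + d(-192) = 41673 + (-12 - 6*(-192)) = 41673 + (-12 + 1152) = 41673 + 1140 = 42813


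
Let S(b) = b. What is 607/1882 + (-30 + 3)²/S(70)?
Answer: 353617/32935 ≈ 10.737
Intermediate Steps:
607/1882 + (-30 + 3)²/S(70) = 607/1882 + (-30 + 3)²/70 = 607*(1/1882) + (-27)²*(1/70) = 607/1882 + 729*(1/70) = 607/1882 + 729/70 = 353617/32935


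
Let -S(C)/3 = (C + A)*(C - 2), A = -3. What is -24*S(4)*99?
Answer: 14256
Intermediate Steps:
S(C) = -3*(-3 + C)*(-2 + C) (S(C) = -3*(C - 3)*(C - 2) = -3*(-3 + C)*(-2 + C))
-24*S(4)*99 = -24*(-18 - 3*4² + 15*4)*99 = -24*(-18 - 3*16 + 60)*99 = -24*(-18 - 48 + 60)*99 = -24*(-6)*99 = 144*99 = 14256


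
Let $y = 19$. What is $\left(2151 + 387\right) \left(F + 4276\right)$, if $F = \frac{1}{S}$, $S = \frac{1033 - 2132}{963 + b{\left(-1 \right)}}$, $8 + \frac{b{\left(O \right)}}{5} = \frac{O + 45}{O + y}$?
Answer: $\frac{11924510718}{1099} \approx 1.085 \cdot 10^{7}$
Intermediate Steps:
$b{\left(O \right)} = -40 + \frac{5 \left(45 + O\right)}{19 + O}$ ($b{\left(O \right)} = -40 + 5 \frac{O + 45}{O + 19} = -40 + 5 \frac{45 + O}{19 + O} = -40 + \frac{5 \left(45 + O\right)}{19 + O}$)
$S = - \frac{9891}{8417}$ ($S = \frac{1033 - 2132}{963 + \frac{5 \left(-107 - -7\right)}{19 - 1}} = - \frac{1099}{963 + \frac{5 \left(-107 + 7\right)}{18}} = - \frac{1099}{963 + 5 \cdot \frac{1}{18} \left(-100\right)} = - \frac{1099}{963 - \frac{250}{9}} = - \frac{1099}{\frac{8417}{9}} = \left(-1099\right) \frac{9}{8417} = - \frac{9891}{8417} \approx -1.1751$)
$F = - \frac{8417}{9891}$ ($F = \frac{1}{- \frac{9891}{8417}} = - \frac{8417}{9891} \approx -0.85098$)
$\left(2151 + 387\right) \left(F + 4276\right) = \left(2151 + 387\right) \left(- \frac{8417}{9891} + 4276\right) = 2538 \cdot \frac{42285499}{9891} = \frac{11924510718}{1099}$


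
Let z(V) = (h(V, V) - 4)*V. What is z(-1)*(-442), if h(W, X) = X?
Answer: -2210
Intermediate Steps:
z(V) = V*(-4 + V) (z(V) = (V - 4)*V = (-4 + V)*V = V*(-4 + V))
z(-1)*(-442) = -(-4 - 1)*(-442) = -1*(-5)*(-442) = 5*(-442) = -2210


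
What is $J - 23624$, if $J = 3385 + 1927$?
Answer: $-18312$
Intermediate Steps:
$J = 5312$
$J - 23624 = 5312 - 23624 = -18312$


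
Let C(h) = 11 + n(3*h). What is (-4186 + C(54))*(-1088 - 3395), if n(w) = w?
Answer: 17990279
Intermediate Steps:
C(h) = 11 + 3*h
(-4186 + C(54))*(-1088 - 3395) = (-4186 + (11 + 3*54))*(-1088 - 3395) = (-4186 + (11 + 162))*(-4483) = (-4186 + 173)*(-4483) = -4013*(-4483) = 17990279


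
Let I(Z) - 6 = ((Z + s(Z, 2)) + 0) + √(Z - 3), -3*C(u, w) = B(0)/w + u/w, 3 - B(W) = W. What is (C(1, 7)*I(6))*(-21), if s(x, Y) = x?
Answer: 72 + 4*√3 ≈ 78.928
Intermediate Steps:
B(W) = 3 - W
C(u, w) = -1/w - u/(3*w) (C(u, w) = -((3 - 1*0)/w + u/w)/3 = -((3 + 0)/w + u/w)/3 = -(3/w + u/w)/3 = -1/w - u/(3*w))
I(Z) = 6 + √(-3 + Z) + 2*Z (I(Z) = 6 + (((Z + Z) + 0) + √(Z - 3)) = 6 + ((2*Z + 0) + √(-3 + Z)) = 6 + (2*Z + √(-3 + Z)) = 6 + (√(-3 + Z) + 2*Z) = 6 + √(-3 + Z) + 2*Z)
(C(1, 7)*I(6))*(-21) = (((⅓)*(-3 - 1*1)/7)*(6 + √(-3 + 6) + 2*6))*(-21) = (((⅓)*(⅐)*(-3 - 1))*(6 + √3 + 12))*(-21) = (((⅓)*(⅐)*(-4))*(18 + √3))*(-21) = -4*(18 + √3)/21*(-21) = (-24/7 - 4*√3/21)*(-21) = 72 + 4*√3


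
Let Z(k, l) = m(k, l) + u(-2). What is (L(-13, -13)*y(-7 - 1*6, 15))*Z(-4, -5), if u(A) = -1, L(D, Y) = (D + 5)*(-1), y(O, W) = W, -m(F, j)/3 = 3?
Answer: -1200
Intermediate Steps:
m(F, j) = -9 (m(F, j) = -3*3 = -9)
L(D, Y) = -5 - D (L(D, Y) = (5 + D)*(-1) = -5 - D)
Z(k, l) = -10 (Z(k, l) = -9 - 1 = -10)
(L(-13, -13)*y(-7 - 1*6, 15))*Z(-4, -5) = ((-5 - 1*(-13))*15)*(-10) = ((-5 + 13)*15)*(-10) = (8*15)*(-10) = 120*(-10) = -1200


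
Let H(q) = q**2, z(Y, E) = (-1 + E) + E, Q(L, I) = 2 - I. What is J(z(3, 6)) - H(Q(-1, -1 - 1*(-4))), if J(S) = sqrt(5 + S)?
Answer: 3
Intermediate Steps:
z(Y, E) = -1 + 2*E
J(z(3, 6)) - H(Q(-1, -1 - 1*(-4))) = sqrt(5 + (-1 + 2*6)) - (2 - (-1 - 1*(-4)))**2 = sqrt(5 + (-1 + 12)) - (2 - (-1 + 4))**2 = sqrt(5 + 11) - (2 - 1*3)**2 = sqrt(16) - (2 - 3)**2 = 4 - 1*(-1)**2 = 4 - 1*1 = 4 - 1 = 3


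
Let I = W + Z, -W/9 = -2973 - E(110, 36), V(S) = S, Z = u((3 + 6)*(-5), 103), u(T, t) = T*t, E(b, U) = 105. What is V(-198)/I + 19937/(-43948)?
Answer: -4733217/10239884 ≈ -0.46223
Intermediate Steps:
Z = -4635 (Z = ((3 + 6)*(-5))*103 = (9*(-5))*103 = -45*103 = -4635)
W = 27702 (W = -9*(-2973 - 1*105) = -9*(-2973 - 105) = -9*(-3078) = 27702)
I = 23067 (I = 27702 - 4635 = 23067)
V(-198)/I + 19937/(-43948) = -198/23067 + 19937/(-43948) = -198*1/23067 + 19937*(-1/43948) = -2/233 - 19937/43948 = -4733217/10239884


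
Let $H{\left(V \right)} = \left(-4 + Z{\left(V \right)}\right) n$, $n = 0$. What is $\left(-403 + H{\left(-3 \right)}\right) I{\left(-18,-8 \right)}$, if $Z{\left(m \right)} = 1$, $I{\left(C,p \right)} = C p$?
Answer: $-58032$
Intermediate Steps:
$H{\left(V \right)} = 0$ ($H{\left(V \right)} = \left(-4 + 1\right) 0 = \left(-3\right) 0 = 0$)
$\left(-403 + H{\left(-3 \right)}\right) I{\left(-18,-8 \right)} = \left(-403 + 0\right) \left(\left(-18\right) \left(-8\right)\right) = \left(-403\right) 144 = -58032$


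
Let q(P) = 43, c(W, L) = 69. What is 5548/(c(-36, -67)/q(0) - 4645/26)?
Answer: -6202664/197941 ≈ -31.336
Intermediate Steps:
5548/(c(-36, -67)/q(0) - 4645/26) = 5548/(69/43 - 4645/26) = 5548/(-197941/1118) = 5548*(-1118/197941) = -6202664/197941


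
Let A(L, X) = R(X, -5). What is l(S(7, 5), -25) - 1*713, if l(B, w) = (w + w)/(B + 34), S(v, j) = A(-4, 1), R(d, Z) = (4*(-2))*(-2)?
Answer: -714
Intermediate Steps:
R(d, Z) = 16 (R(d, Z) = -8*(-2) = 16)
A(L, X) = 16
S(v, j) = 16
l(B, w) = 2*w/(34 + B) (l(B, w) = (2*w)/(34 + B) = 2*w/(34 + B))
l(S(7, 5), -25) - 1*713 = 2*(-25)/(34 + 16) - 1*713 = 2*(-25)/50 - 713 = 2*(-25)*(1/50) - 713 = -1 - 713 = -714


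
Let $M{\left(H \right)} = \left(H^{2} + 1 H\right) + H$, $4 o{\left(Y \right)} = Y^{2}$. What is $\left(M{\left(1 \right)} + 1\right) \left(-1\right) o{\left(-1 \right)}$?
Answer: $-1$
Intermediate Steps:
$o{\left(Y \right)} = \frac{Y^{2}}{4}$
$M{\left(H \right)} = H^{2} + 2 H$ ($M{\left(H \right)} = \left(H^{2} + H\right) + H = \left(H + H^{2}\right) + H = H^{2} + 2 H$)
$\left(M{\left(1 \right)} + 1\right) \left(-1\right) o{\left(-1 \right)} = \left(1 \left(2 + 1\right) + 1\right) \left(-1\right) \frac{\left(-1\right)^{2}}{4} = \left(1 \cdot 3 + 1\right) \left(-1\right) \frac{1}{4} \cdot 1 = \left(3 + 1\right) \left(-1\right) \frac{1}{4} = 4 \left(-1\right) \frac{1}{4} = \left(-4\right) \frac{1}{4} = -1$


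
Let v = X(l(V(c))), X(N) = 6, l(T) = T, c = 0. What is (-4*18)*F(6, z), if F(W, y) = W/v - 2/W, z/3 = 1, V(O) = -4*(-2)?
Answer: -48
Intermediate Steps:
V(O) = 8
z = 3 (z = 3*1 = 3)
v = 6
F(W, y) = -2/W + W/6 (F(W, y) = W/6 - 2/W = -2/W + W/6)
(-4*18)*F(6, z) = (-4*18)*(-2/6 + (⅙)*6) = -72*(-2*⅙ + 1) = -72*(-⅓ + 1) = -72*⅔ = -48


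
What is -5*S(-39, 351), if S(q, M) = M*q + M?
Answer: 66690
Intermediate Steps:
S(q, M) = M + M*q
-5*S(-39, 351) = -1755*(1 - 39) = -1755*(-38) = -5*(-13338) = 66690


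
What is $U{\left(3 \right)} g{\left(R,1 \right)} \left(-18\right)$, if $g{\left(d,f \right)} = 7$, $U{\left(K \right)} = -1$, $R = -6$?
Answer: $126$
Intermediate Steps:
$U{\left(3 \right)} g{\left(R,1 \right)} \left(-18\right) = \left(-1\right) 7 \left(-18\right) = \left(-7\right) \left(-18\right) = 126$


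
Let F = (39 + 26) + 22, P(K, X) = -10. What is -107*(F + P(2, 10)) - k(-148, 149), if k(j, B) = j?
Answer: -8091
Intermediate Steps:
F = 87 (F = 65 + 22 = 87)
-107*(F + P(2, 10)) - k(-148, 149) = -107*(87 - 10) - 1*(-148) = -107*77 + 148 = -8239 + 148 = -8091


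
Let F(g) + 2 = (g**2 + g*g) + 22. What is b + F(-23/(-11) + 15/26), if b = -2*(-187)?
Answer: 16695981/40898 ≈ 408.23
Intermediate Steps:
b = 374
F(g) = 20 + 2*g**2 (F(g) = -2 + ((g**2 + g*g) + 22) = -2 + ((g**2 + g**2) + 22) = -2 + (2*g**2 + 22) = -2 + (22 + 2*g**2) = 20 + 2*g**2)
b + F(-23/(-11) + 15/26) = 374 + (20 + 2*(-23/(-11) + 15/26)**2) = 374 + (20 + 2*(-23*(-1/11) + 15*(1/26))**2) = 374 + (20 + 2*(23/11 + 15/26)**2) = 374 + (20 + 2*(763/286)**2) = 374 + (20 + 2*(582169/81796)) = 374 + (20 + 582169/40898) = 374 + 1400129/40898 = 16695981/40898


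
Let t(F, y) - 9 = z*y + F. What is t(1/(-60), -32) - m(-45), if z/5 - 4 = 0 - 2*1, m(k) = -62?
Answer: -14941/60 ≈ -249.02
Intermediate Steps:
z = 10 (z = 20 + 5*(0 - 2*1) = 20 + 5*(0 - 2) = 20 + 5*(-2) = 20 - 10 = 10)
t(F, y) = 9 + F + 10*y (t(F, y) = 9 + (10*y + F) = 9 + (F + 10*y) = 9 + F + 10*y)
t(1/(-60), -32) - m(-45) = (9 + 1/(-60) + 10*(-32)) - 1*(-62) = (9 - 1/60 - 320) + 62 = -18661/60 + 62 = -14941/60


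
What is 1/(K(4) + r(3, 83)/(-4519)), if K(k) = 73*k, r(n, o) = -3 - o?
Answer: 4519/1319634 ≈ 0.0034244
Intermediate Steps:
1/(K(4) + r(3, 83)/(-4519)) = 1/(73*4 + (-3 - 1*83)/(-4519)) = 1/(292 + (-3 - 83)*(-1/4519)) = 1/(292 - 86*(-1/4519)) = 1/(292 + 86/4519) = 1/(1319634/4519) = 4519/1319634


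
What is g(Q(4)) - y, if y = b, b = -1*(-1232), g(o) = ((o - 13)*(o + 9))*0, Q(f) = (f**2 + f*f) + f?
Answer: -1232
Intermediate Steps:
Q(f) = f + 2*f**2 (Q(f) = (f**2 + f**2) + f = 2*f**2 + f = f + 2*f**2)
g(o) = 0 (g(o) = ((-13 + o)*(9 + o))*0 = 0)
b = 1232
y = 1232
g(Q(4)) - y = 0 - 1*1232 = 0 - 1232 = -1232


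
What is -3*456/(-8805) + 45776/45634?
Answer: 77580832/66967895 ≈ 1.1585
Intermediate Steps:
-3*456/(-8805) + 45776/45634 = -1368*(-1/8805) + 45776*(1/45634) = 456/2935 + 22888/22817 = 77580832/66967895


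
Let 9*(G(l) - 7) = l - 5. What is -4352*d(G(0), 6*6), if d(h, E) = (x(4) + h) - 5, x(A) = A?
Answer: -213248/9 ≈ -23694.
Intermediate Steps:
G(l) = 58/9 + l/9 (G(l) = 7 + (l - 5)/9 = 7 + (-5 + l)/9 = 7 + (-5/9 + l/9) = 58/9 + l/9)
d(h, E) = -1 + h (d(h, E) = (4 + h) - 5 = -1 + h)
-4352*d(G(0), 6*6) = -4352*(-1 + (58/9 + (⅑)*0)) = -4352*(-1 + (58/9 + 0)) = -4352*(-1 + 58/9) = -4352*49/9 = -213248/9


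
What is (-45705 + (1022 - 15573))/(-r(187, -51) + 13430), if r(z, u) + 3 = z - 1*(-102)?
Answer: -7532/1643 ≈ -4.5843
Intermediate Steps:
r(z, u) = 99 + z (r(z, u) = -3 + (z - 1*(-102)) = -3 + (z + 102) = -3 + (102 + z) = 99 + z)
(-45705 + (1022 - 15573))/(-r(187, -51) + 13430) = (-45705 + (1022 - 15573))/(-(99 + 187) + 13430) = (-45705 - 14551)/(-1*286 + 13430) = -60256/(-286 + 13430) = -60256/13144 = -60256*1/13144 = -7532/1643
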